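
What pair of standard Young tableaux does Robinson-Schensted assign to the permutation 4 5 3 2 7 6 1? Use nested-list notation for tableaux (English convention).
P = [[1, 5, 6], [2, 7], [3], [4]], Q = [[1, 2, 5], [3, 6], [4], [7]]

Insert each entry of the permutation into P by Schensted row insertion, recording in Q the position of each new cell.

After inserting 4: P = [[4]].
After inserting 5: P = [[4, 5]].
After inserting 3: P = [[3, 5], [4]].
After inserting 2: P = [[2, 5], [3], [4]].
After inserting 7: P = [[2, 5, 7], [3], [4]].
After inserting 6: P = [[2, 5, 6], [3, 7], [4]].
After inserting 1: P = [[1, 5, 6], [2, 7], [3], [4]].

So P = [[1, 5, 6], [2, 7], [3], [4]], Q = [[1, 2, 5], [3, 6], [4], [7]].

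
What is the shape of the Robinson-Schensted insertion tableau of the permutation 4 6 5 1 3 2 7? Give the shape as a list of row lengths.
[3, 2, 1, 1]

Row-insert each entry into an empty tableau.

After inserting 4: P = [[4]].
After inserting 6: P = [[4, 6]].
After inserting 5: P = [[4, 5], [6]].
After inserting 1: P = [[1, 5], [4], [6]].
After inserting 3: P = [[1, 3], [4, 5], [6]].
After inserting 2: P = [[1, 2], [3, 5], [4], [6]].
After inserting 7: P = [[1, 2, 7], [3, 5], [4], [6]].

The final insertion tableau P = [[1, 2, 7], [3, 5], [4], [6]] has shape [3, 2, 1, 1].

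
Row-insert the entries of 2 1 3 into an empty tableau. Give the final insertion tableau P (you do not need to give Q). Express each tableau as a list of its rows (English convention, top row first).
Insert 2: appended to row 1. P = [[2]].
Insert 1: 1 bumps 2 from row 1; 2 starts row 2. P = [[1], [2]].
Insert 3: appended to row 1. P = [[1, 3], [2]].

So P = [[1, 3], [2]].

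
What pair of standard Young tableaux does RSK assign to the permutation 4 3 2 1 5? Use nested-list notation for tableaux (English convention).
P = [[1, 5], [2], [3], [4]], Q = [[1, 5], [2], [3], [4]]

Insert each entry of the permutation into P by Schensted row insertion, recording in Q the position of each new cell.

Insert 4: appended to row 1. P = [[4]].
Insert 3: 3 bumps 4 from row 1; 4 starts row 2. P = [[3], [4]].
Insert 2: 2 bumps 3 from row 1; 3 bumps 4 from row 2; 4 starts row 3. P = [[2], [3], [4]].
Insert 1: 1 bumps 2 from row 1; 2 bumps 3 from row 2; 3 bumps 4 from row 3; 4 starts row 4. P = [[1], [2], [3], [4]].
Insert 5: appended to row 1. P = [[1, 5], [2], [3], [4]].

So P = [[1, 5], [2], [3], [4]], Q = [[1, 5], [2], [3], [4]].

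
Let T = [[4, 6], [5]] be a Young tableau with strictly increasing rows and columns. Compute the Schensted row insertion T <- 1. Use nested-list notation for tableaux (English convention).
[[1, 6], [4], [5]]

In row 1, 1 replaces 4 (the leftmost entry greater than 1); 4 is bumped to row 2. In row 2, 4 replaces 5 (the leftmost entry greater than 4); 5 is bumped to row 3. 5 starts a new row 3. The new tableau is [[1, 6], [4], [5]].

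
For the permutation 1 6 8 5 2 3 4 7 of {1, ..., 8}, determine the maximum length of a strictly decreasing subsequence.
3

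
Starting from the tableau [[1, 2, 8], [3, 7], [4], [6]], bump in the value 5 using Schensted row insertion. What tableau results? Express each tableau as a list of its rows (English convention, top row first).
[[1, 2, 5], [3, 7, 8], [4], [6]]

In row 1, 5 replaces 8 (the leftmost entry greater than 5); 8 is bumped to row 2. 8 is appended to row 2. The new tableau is [[1, 2, 5], [3, 7, 8], [4], [6]].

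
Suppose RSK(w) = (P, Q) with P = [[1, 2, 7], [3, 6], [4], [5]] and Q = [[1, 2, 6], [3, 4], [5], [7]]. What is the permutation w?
5 6 1 4 3 7 2

Reverse the RSK construction: for i from n down to 1, find the cell of Q containing i, remove the entry at that cell from P, and reverse-bump it up through P; the value ejected from row 1 is w(i).

Step i=7: Q has 7 at row 4, column 1; remove 5 from row 4 of P and reverse-bump: 5 enters row 3 and ejects 4; 4 enters row 2 and ejects 3; 3 enters row 1 and ejects 2. So w(7) = 2. P is now [[1, 3, 7], [4, 6], [5]].
Step i=6: Q has 6 at row 1, column 3; remove that cell from P, ejecting 7. So w(6) = 7. P is now [[1, 3], [4, 6], [5]].
Step i=5: Q has 5 at row 3, column 1; remove 5 from row 3 of P and reverse-bump: 5 enters row 2 and ejects 4; 4 enters row 1 and ejects 3. So w(5) = 3. P is now [[1, 4], [5, 6]].
Step i=4: Q has 4 at row 2, column 2; remove 6 from row 2 of P and reverse-bump: 6 enters row 1 and ejects 4. So w(4) = 4. P is now [[1, 6], [5]].
Step i=3: Q has 3 at row 2, column 1; remove 5 from row 2 of P and reverse-bump: 5 enters row 1 and ejects 1. So w(3) = 1. P is now [[5, 6]].
Step i=2: Q has 2 at row 1, column 2; remove that cell from P, ejecting 6. So w(2) = 6. P is now [[5]].
Step i=1: Q has 1 at row 1, column 1; remove that cell from P, ejecting 5. So w(1) = 5. P is now [].

So w = 5 6 1 4 3 7 2.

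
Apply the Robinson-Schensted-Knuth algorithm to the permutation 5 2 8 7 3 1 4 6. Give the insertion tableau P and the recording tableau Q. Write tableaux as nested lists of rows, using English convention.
Insert each entry of the permutation into P by Schensted row insertion, recording in Q the position of each new cell.

Insert 5: appended to row 1. P = [[5]].
Insert 2: 2 bumps 5 from row 1; 5 starts row 2. P = [[2], [5]].
Insert 8: appended to row 1. P = [[2, 8], [5]].
Insert 7: 7 bumps 8 from row 1; 8 appends to row 2. P = [[2, 7], [5, 8]].
Insert 3: 3 bumps 7 from row 1; 7 bumps 8 from row 2; 8 starts row 3. P = [[2, 3], [5, 7], [8]].
Insert 1: 1 bumps 2 from row 1; 2 bumps 5 from row 2; 5 bumps 8 from row 3; 8 starts row 4. P = [[1, 3], [2, 7], [5], [8]].
Insert 4: appended to row 1. P = [[1, 3, 4], [2, 7], [5], [8]].
Insert 6: appended to row 1. P = [[1, 3, 4, 6], [2, 7], [5], [8]].

So P = [[1, 3, 4, 6], [2, 7], [5], [8]], Q = [[1, 3, 7, 8], [2, 4], [5], [6]].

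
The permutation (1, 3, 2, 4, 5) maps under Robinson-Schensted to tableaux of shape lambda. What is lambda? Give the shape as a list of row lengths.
Row-insert each entry into an empty tableau.

After inserting 1: P = [[1]].
After inserting 3: P = [[1, 3]].
After inserting 2: P = [[1, 2], [3]].
After inserting 4: P = [[1, 2, 4], [3]].
After inserting 5: P = [[1, 2, 4, 5], [3]].

The final insertion tableau P = [[1, 2, 4, 5], [3]] has shape [4, 1].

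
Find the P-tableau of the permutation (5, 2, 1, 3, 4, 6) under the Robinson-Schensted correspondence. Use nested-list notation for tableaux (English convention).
P = [[1, 3, 4, 6], [2], [5]]

After inserting 5: P = [[5]].
After inserting 2: P = [[2], [5]].
After inserting 1: P = [[1], [2], [5]].
After inserting 3: P = [[1, 3], [2], [5]].
After inserting 4: P = [[1, 3, 4], [2], [5]].
After inserting 6: P = [[1, 3, 4, 6], [2], [5]].

So P = [[1, 3, 4, 6], [2], [5]].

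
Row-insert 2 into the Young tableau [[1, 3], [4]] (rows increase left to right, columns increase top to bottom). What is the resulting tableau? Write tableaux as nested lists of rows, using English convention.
[[1, 2], [3], [4]]

In row 1, 2 replaces 3 (the leftmost entry greater than 2); 3 is bumped to row 2. In row 2, 3 replaces 4 (the leftmost entry greater than 3); 4 is bumped to row 3. 4 starts a new row 3. The new tableau is [[1, 2], [3], [4]].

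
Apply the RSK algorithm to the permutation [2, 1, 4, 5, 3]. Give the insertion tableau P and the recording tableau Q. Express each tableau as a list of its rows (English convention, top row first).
Insert each entry of the permutation into P by Schensted row insertion, recording in Q the position of each new cell.

Insert 2: appended to row 1. P = [[2]], Q = [[1]].
Insert 1: 1 bumps 2 from row 1; 2 starts row 2. P = [[1], [2]], Q = [[1], [2]].
Insert 4: appended to row 1. P = [[1, 4], [2]], Q = [[1, 3], [2]].
Insert 5: appended to row 1. P = [[1, 4, 5], [2]], Q = [[1, 3, 4], [2]].
Insert 3: 3 bumps 4 from row 1; 4 appends to row 2. P = [[1, 3, 5], [2, 4]], Q = [[1, 3, 4], [2, 5]].

So P = [[1, 3, 5], [2, 4]], Q = [[1, 3, 4], [2, 5]].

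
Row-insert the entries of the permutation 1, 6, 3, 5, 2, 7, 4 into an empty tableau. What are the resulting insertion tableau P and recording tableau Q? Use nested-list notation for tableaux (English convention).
P = [[1, 2, 4, 7], [3, 5], [6]], Q = [[1, 2, 4, 6], [3, 7], [5]]

Insert each entry of the permutation into P by Schensted row insertion, recording in Q the position of each new cell.

Insert 1: appended to row 1. P = [[1]].
Insert 6: appended to row 1. P = [[1, 6]].
Insert 3: 3 bumps 6 from row 1; 6 starts row 2. P = [[1, 3], [6]].
Insert 5: appended to row 1. P = [[1, 3, 5], [6]].
Insert 2: 2 bumps 3 from row 1; 3 bumps 6 from row 2; 6 starts row 3. P = [[1, 2, 5], [3], [6]].
Insert 7: appended to row 1. P = [[1, 2, 5, 7], [3], [6]].
Insert 4: 4 bumps 5 from row 1; 5 appends to row 2. P = [[1, 2, 4, 7], [3, 5], [6]].

So P = [[1, 2, 4, 7], [3, 5], [6]], Q = [[1, 2, 4, 6], [3, 7], [5]].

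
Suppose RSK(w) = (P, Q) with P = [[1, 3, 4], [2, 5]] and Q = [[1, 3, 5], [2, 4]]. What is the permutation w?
2 1 5 3 4

Reverse the RSK construction: for i from n down to 1, find the cell of Q containing i, remove the entry at that cell from P, and reverse-bump it up through P; the value ejected from row 1 is w(i).

Step i=5: Q has 5 at row 1, column 3; remove that cell from P, ejecting 4. So w(5) = 4. P is now [[1, 3], [2, 5]].
Step i=4: Q has 4 at row 2, column 2; remove 5 from row 2 of P and reverse-bump: 5 enters row 1 and ejects 3. So w(4) = 3. P is now [[1, 5], [2]].
Step i=3: Q has 3 at row 1, column 2; remove that cell from P, ejecting 5. So w(3) = 5. P is now [[1], [2]].
Step i=2: Q has 2 at row 2, column 1; remove 2 from row 2 of P and reverse-bump: 2 enters row 1 and ejects 1. So w(2) = 1. P is now [[2]].
Step i=1: Q has 1 at row 1, column 1; remove that cell from P, ejecting 2. So w(1) = 2. P is now [].

So w = 2 1 5 3 4.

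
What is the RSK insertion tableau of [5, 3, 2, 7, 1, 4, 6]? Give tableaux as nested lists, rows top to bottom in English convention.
P = [[1, 4, 6], [2, 7], [3], [5]]

Insert 5: appended to row 1. P = [[5]].
Insert 3: 3 bumps 5 from row 1; 5 starts row 2. P = [[3], [5]].
Insert 2: 2 bumps 3 from row 1; 3 bumps 5 from row 2; 5 starts row 3. P = [[2], [3], [5]].
Insert 7: appended to row 1. P = [[2, 7], [3], [5]].
Insert 1: 1 bumps 2 from row 1; 2 bumps 3 from row 2; 3 bumps 5 from row 3; 5 starts row 4. P = [[1, 7], [2], [3], [5]].
Insert 4: 4 bumps 7 from row 1; 7 appends to row 2. P = [[1, 4], [2, 7], [3], [5]].
Insert 6: appended to row 1. P = [[1, 4, 6], [2, 7], [3], [5]].

So P = [[1, 4, 6], [2, 7], [3], [5]].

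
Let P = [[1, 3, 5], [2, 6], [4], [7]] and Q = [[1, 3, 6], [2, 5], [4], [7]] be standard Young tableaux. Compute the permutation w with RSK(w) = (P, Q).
Reverse the RSK construction: for i from n down to 1, find the cell of Q containing i, remove the entry at that cell from P, and reverse-bump it up through P; the value ejected from row 1 is w(i).

Step i=7: Q has 7 at row 4, column 1; remove 7 from row 4 of P and reverse-bump: 7 enters row 3 and ejects 4; 4 enters row 2 and ejects 2; 2 enters row 1 and ejects 1. So w(7) = 1. P is now [[2, 3, 5], [4, 6], [7]].
Step i=6: Q has 6 at row 1, column 3; remove that cell from P, ejecting 5. So w(6) = 5. P is now [[2, 3], [4, 6], [7]].
Step i=5: Q has 5 at row 2, column 2; remove 6 from row 2 of P and reverse-bump: 6 enters row 1 and ejects 3. So w(5) = 3. P is now [[2, 6], [4], [7]].
Step i=4: Q has 4 at row 3, column 1; remove 7 from row 3 of P and reverse-bump: 7 enters row 2 and ejects 4; 4 enters row 1 and ejects 2. So w(4) = 2. P is now [[4, 6], [7]].
Step i=3: Q has 3 at row 1, column 2; remove that cell from P, ejecting 6. So w(3) = 6. P is now [[4], [7]].
Step i=2: Q has 2 at row 2, column 1; remove 7 from row 2 of P and reverse-bump: 7 enters row 1 and ejects 4. So w(2) = 4. P is now [[7]].
Step i=1: Q has 1 at row 1, column 1; remove that cell from P, ejecting 7. So w(1) = 7. P is now [].

So w = 7 4 6 2 3 5 1.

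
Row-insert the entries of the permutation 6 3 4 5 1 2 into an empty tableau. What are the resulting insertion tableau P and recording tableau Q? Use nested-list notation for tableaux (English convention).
P = [[1, 2, 5], [3, 4], [6]], Q = [[1, 3, 4], [2, 6], [5]]

Insert each entry of the permutation into P by Schensted row insertion, recording in Q the position of each new cell.

Insert 6: appended to row 1. P = [[6]], Q = [[1]].
Insert 3: 3 bumps 6 from row 1; 6 starts row 2. P = [[3], [6]], Q = [[1], [2]].
Insert 4: appended to row 1. P = [[3, 4], [6]], Q = [[1, 3], [2]].
Insert 5: appended to row 1. P = [[3, 4, 5], [6]], Q = [[1, 3, 4], [2]].
Insert 1: 1 bumps 3 from row 1; 3 bumps 6 from row 2; 6 starts row 3. P = [[1, 4, 5], [3], [6]], Q = [[1, 3, 4], [2], [5]].
Insert 2: 2 bumps 4 from row 1; 4 appends to row 2. P = [[1, 2, 5], [3, 4], [6]], Q = [[1, 3, 4], [2, 6], [5]].

So P = [[1, 2, 5], [3, 4], [6]], Q = [[1, 3, 4], [2, 6], [5]].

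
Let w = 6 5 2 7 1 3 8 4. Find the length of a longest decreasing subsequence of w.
4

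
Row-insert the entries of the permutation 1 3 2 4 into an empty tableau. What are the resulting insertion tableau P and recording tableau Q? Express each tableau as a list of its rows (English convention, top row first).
P = [[1, 2, 4], [3]], Q = [[1, 2, 4], [3]]

Insert each entry of the permutation into P by Schensted row insertion, recording in Q the position of each new cell.

Insert 1: appended to row 1. P = [[1]].
Insert 3: appended to row 1. P = [[1, 3]].
Insert 2: 2 bumps 3 from row 1; 3 starts row 2. P = [[1, 2], [3]].
Insert 4: appended to row 1. P = [[1, 2, 4], [3]].

So P = [[1, 2, 4], [3]], Q = [[1, 2, 4], [3]].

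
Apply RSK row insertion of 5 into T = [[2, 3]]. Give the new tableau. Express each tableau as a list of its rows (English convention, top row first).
5 is larger than every entry of row 1, so it is appended to row 1. The new tableau is [[2, 3, 5]].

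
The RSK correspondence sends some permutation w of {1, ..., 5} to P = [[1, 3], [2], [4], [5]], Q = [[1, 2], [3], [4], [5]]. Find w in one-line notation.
Reverse the RSK construction: for i from n down to 1, find the cell of Q containing i, remove the entry at that cell from P, and reverse-bump it up through P; the value ejected from row 1 is w(i).

Step i=5: Q has 5 at row 4, column 1; remove 5 from row 4 of P and reverse-bump: 5 enters row 3 and ejects 4; 4 enters row 2 and ejects 2; 2 enters row 1 and ejects 1. So w(5) = 1. P is now [[2, 3], [4], [5]].
Step i=4: Q has 4 at row 3, column 1; remove 5 from row 3 of P and reverse-bump: 5 enters row 2 and ejects 4; 4 enters row 1 and ejects 3. So w(4) = 3. P is now [[2, 4], [5]].
Step i=3: Q has 3 at row 2, column 1; remove 5 from row 2 of P and reverse-bump: 5 enters row 1 and ejects 4. So w(3) = 4. P is now [[2, 5]].
Step i=2: Q has 2 at row 1, column 2; remove that cell from P, ejecting 5. So w(2) = 5. P is now [[2]].
Step i=1: Q has 1 at row 1, column 1; remove that cell from P, ejecting 2. So w(1) = 2. P is now [].

So w = 2 5 4 3 1.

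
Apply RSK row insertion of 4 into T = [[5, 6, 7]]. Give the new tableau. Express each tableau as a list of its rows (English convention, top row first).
[[4, 6, 7], [5]]

In row 1, 4 replaces 5 (the leftmost entry greater than 4); 5 is bumped to row 2. 5 starts a new row 2. The new tableau is [[4, 6, 7], [5]].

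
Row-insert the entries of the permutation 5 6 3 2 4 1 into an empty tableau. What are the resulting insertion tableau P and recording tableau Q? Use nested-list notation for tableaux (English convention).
Insert each entry of the permutation into P by Schensted row insertion, recording in Q the position of each new cell.

Insert 5: appended to row 1. P = [[5]].
Insert 6: appended to row 1. P = [[5, 6]].
Insert 3: 3 bumps 5 from row 1; 5 starts row 2. P = [[3, 6], [5]].
Insert 2: 2 bumps 3 from row 1; 3 bumps 5 from row 2; 5 starts row 3. P = [[2, 6], [3], [5]].
Insert 4: 4 bumps 6 from row 1; 6 appends to row 2. P = [[2, 4], [3, 6], [5]].
Insert 1: 1 bumps 2 from row 1; 2 bumps 3 from row 2; 3 bumps 5 from row 3; 5 starts row 4. P = [[1, 4], [2, 6], [3], [5]].

So P = [[1, 4], [2, 6], [3], [5]], Q = [[1, 2], [3, 5], [4], [6]].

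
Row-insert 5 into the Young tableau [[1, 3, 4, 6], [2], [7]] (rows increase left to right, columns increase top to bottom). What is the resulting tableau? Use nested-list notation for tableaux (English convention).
In row 1, 5 replaces 6 (the leftmost entry greater than 5); 6 is bumped to row 2. 6 is appended to row 2. The new tableau is [[1, 3, 4, 5], [2, 6], [7]].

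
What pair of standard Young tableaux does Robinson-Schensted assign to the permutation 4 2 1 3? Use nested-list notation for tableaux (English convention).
P = [[1, 3], [2], [4]], Q = [[1, 4], [2], [3]]

Insert each entry of the permutation into P by Schensted row insertion, recording in Q the position of each new cell.

Insert 4: appended to row 1. P = [[4]], Q = [[1]].
Insert 2: 2 bumps 4 from row 1; 4 starts row 2. P = [[2], [4]], Q = [[1], [2]].
Insert 1: 1 bumps 2 from row 1; 2 bumps 4 from row 2; 4 starts row 3. P = [[1], [2], [4]], Q = [[1], [2], [3]].
Insert 3: appended to row 1. P = [[1, 3], [2], [4]], Q = [[1, 4], [2], [3]].

So P = [[1, 3], [2], [4]], Q = [[1, 4], [2], [3]].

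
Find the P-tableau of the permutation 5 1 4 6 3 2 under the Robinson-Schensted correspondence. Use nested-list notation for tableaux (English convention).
P = [[1, 2, 6], [3], [4], [5]]

After inserting 5: P = [[5]].
After inserting 1: P = [[1], [5]].
After inserting 4: P = [[1, 4], [5]].
After inserting 6: P = [[1, 4, 6], [5]].
After inserting 3: P = [[1, 3, 6], [4], [5]].
After inserting 2: P = [[1, 2, 6], [3], [4], [5]].

So P = [[1, 2, 6], [3], [4], [5]].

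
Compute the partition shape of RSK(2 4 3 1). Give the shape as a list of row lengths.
[2, 1, 1]

Row-insert each entry into an empty tableau.

After inserting 2: P = [[2]].
After inserting 4: P = [[2, 4]].
After inserting 3: P = [[2, 3], [4]].
After inserting 1: P = [[1, 3], [2], [4]].

The final insertion tableau P = [[1, 3], [2], [4]] has shape [2, 1, 1].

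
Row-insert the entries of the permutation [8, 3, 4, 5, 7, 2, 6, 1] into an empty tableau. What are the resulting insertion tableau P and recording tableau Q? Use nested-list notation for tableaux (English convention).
P = [[1, 4, 5, 6], [2, 7], [3], [8]], Q = [[1, 3, 4, 5], [2, 7], [6], [8]]

Insert each entry of the permutation into P by Schensted row insertion, recording in Q the position of each new cell.

Insert 8: appended to row 1. P = [[8]].
Insert 3: 3 bumps 8 from row 1; 8 starts row 2. P = [[3], [8]].
Insert 4: appended to row 1. P = [[3, 4], [8]].
Insert 5: appended to row 1. P = [[3, 4, 5], [8]].
Insert 7: appended to row 1. P = [[3, 4, 5, 7], [8]].
Insert 2: 2 bumps 3 from row 1; 3 bumps 8 from row 2; 8 starts row 3. P = [[2, 4, 5, 7], [3], [8]].
Insert 6: 6 bumps 7 from row 1; 7 appends to row 2. P = [[2, 4, 5, 6], [3, 7], [8]].
Insert 1: 1 bumps 2 from row 1; 2 bumps 3 from row 2; 3 bumps 8 from row 3; 8 starts row 4. P = [[1, 4, 5, 6], [2, 7], [3], [8]].

So P = [[1, 4, 5, 6], [2, 7], [3], [8]], Q = [[1, 3, 4, 5], [2, 7], [6], [8]].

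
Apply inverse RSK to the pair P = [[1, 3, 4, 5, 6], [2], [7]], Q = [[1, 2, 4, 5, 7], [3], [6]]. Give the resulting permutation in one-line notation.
Reverse RSK: for i = n, n-1, ..., 1, locate i in Q, remove the corresponding corner cell from P, and reverse-bump its entry up through P; the value ejected from row 1 is w(i).

So w = 2 7 3 4 5 1 6.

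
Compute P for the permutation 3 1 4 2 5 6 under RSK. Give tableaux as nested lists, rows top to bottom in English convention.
Insert 3: appended to row 1. P = [[3]].
Insert 1: 1 bumps 3 from row 1; 3 starts row 2. P = [[1], [3]].
Insert 4: appended to row 1. P = [[1, 4], [3]].
Insert 2: 2 bumps 4 from row 1; 4 appends to row 2. P = [[1, 2], [3, 4]].
Insert 5: appended to row 1. P = [[1, 2, 5], [3, 4]].
Insert 6: appended to row 1. P = [[1, 2, 5, 6], [3, 4]].

So P = [[1, 2, 5, 6], [3, 4]].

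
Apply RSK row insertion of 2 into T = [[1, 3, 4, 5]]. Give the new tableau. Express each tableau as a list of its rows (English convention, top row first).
In row 1, 2 replaces 3 (the leftmost entry greater than 2); 3 is bumped to row 2. 3 starts a new row 2. The new tableau is [[1, 2, 4, 5], [3]].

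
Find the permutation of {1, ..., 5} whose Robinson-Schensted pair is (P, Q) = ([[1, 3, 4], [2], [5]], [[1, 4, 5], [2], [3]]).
Reverse the RSK construction: for i from n down to 1, find the cell of Q containing i, remove the entry at that cell from P, and reverse-bump it up through P; the value ejected from row 1 is w(i).

Step i=5: Q has 5 at row 1, column 3; remove that cell from P, ejecting 4. So w(5) = 4. P is now [[1, 3], [2], [5]].
Step i=4: Q has 4 at row 1, column 2; remove that cell from P, ejecting 3. So w(4) = 3. P is now [[1], [2], [5]].
Step i=3: Q has 3 at row 3, column 1; remove 5 from row 3 of P and reverse-bump: 5 enters row 2 and ejects 2; 2 enters row 1 and ejects 1. So w(3) = 1. P is now [[2], [5]].
Step i=2: Q has 2 at row 2, column 1; remove 5 from row 2 of P and reverse-bump: 5 enters row 1 and ejects 2. So w(2) = 2. P is now [[5]].
Step i=1: Q has 1 at row 1, column 1; remove that cell from P, ejecting 5. So w(1) = 5. P is now [].

So w = 5 2 1 3 4.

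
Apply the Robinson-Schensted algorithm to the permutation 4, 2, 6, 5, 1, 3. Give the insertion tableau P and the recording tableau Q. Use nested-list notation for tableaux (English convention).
P = [[1, 3], [2, 5], [4, 6]], Q = [[1, 3], [2, 4], [5, 6]]

Insert each entry of the permutation into P by Schensted row insertion, recording in Q the position of each new cell.

After inserting 4: P = [[4]].
After inserting 2: P = [[2], [4]].
After inserting 6: P = [[2, 6], [4]].
After inserting 5: P = [[2, 5], [4, 6]].
After inserting 1: P = [[1, 5], [2, 6], [4]].
After inserting 3: P = [[1, 3], [2, 5], [4, 6]].

So P = [[1, 3], [2, 5], [4, 6]], Q = [[1, 3], [2, 4], [5, 6]].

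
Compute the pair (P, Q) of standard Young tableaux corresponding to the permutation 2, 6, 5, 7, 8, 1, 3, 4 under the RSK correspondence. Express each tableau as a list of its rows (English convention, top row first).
Insert each entry of the permutation into P by Schensted row insertion, recording in Q the position of each new cell.

After inserting 2: P = [[2]].
After inserting 6: P = [[2, 6]].
After inserting 5: P = [[2, 5], [6]].
After inserting 7: P = [[2, 5, 7], [6]].
After inserting 8: P = [[2, 5, 7, 8], [6]].
After inserting 1: P = [[1, 5, 7, 8], [2], [6]].
After inserting 3: P = [[1, 3, 7, 8], [2, 5], [6]].
After inserting 4: P = [[1, 3, 4, 8], [2, 5, 7], [6]].

So P = [[1, 3, 4, 8], [2, 5, 7], [6]], Q = [[1, 2, 4, 5], [3, 7, 8], [6]].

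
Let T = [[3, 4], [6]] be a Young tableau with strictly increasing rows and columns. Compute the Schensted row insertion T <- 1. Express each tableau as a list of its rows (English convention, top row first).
In row 1, 1 replaces 3 (the leftmost entry greater than 1); 3 is bumped to row 2. In row 2, 3 replaces 6 (the leftmost entry greater than 3); 6 is bumped to row 3. 6 starts a new row 3. The new tableau is [[1, 4], [3], [6]].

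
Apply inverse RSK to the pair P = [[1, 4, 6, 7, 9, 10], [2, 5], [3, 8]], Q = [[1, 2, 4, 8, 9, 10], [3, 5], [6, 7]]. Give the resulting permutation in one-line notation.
3 5 2 8 6 1 4 7 9 10

Reverse the RSK construction: for i from n down to 1, find the cell of Q containing i, remove the entry at that cell from P, and reverse-bump it up through P; the value ejected from row 1 is w(i).

Step i=10: Q has 10 at row 1, column 6; remove that cell from P, ejecting 10. So w(10) = 10. P is now [[1, 4, 6, 7, 9], [2, 5], [3, 8]].
Step i=9: Q has 9 at row 1, column 5; remove that cell from P, ejecting 9. So w(9) = 9. P is now [[1, 4, 6, 7], [2, 5], [3, 8]].
Step i=8: Q has 8 at row 1, column 4; remove that cell from P, ejecting 7. So w(8) = 7. P is now [[1, 4, 6], [2, 5], [3, 8]].
Step i=7: Q has 7 at row 3, column 2; remove 8 from row 3 of P and reverse-bump: 8 enters row 2 and ejects 5; 5 enters row 1 and ejects 4. So w(7) = 4. P is now [[1, 5, 6], [2, 8], [3]].
Step i=6: Q has 6 at row 3, column 1; remove 3 from row 3 of P and reverse-bump: 3 enters row 2 and ejects 2; 2 enters row 1 and ejects 1. So w(6) = 1. P is now [[2, 5, 6], [3, 8]].
Step i=5: Q has 5 at row 2, column 2; remove 8 from row 2 of P and reverse-bump: 8 enters row 1 and ejects 6. So w(5) = 6. P is now [[2, 5, 8], [3]].
Step i=4: Q has 4 at row 1, column 3; remove that cell from P, ejecting 8. So w(4) = 8. P is now [[2, 5], [3]].
Step i=3: Q has 3 at row 2, column 1; remove 3 from row 2 of P and reverse-bump: 3 enters row 1 and ejects 2. So w(3) = 2. P is now [[3, 5]].
Step i=2: Q has 2 at row 1, column 2; remove that cell from P, ejecting 5. So w(2) = 5. P is now [[3]].
Step i=1: Q has 1 at row 1, column 1; remove that cell from P, ejecting 3. So w(1) = 3. P is now [].

So w = 3 5 2 8 6 1 4 7 9 10.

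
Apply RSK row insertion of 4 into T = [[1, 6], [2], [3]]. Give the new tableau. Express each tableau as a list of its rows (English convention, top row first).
In row 1, 4 replaces 6 (the leftmost entry greater than 4); 6 is bumped to row 2. 6 is appended to row 2. The new tableau is [[1, 4], [2, 6], [3]].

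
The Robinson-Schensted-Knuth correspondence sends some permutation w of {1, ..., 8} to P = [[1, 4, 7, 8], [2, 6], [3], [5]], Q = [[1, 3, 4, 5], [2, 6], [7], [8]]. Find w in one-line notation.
5 3 6 7 8 4 2 1

Reverse the RSK construction: for i from n down to 1, find the cell of Q containing i, remove the entry at that cell from P, and reverse-bump it up through P; the value ejected from row 1 is w(i).

Step i=8: Q has 8 at row 4, column 1; remove 5 from row 4 of P and reverse-bump: 5 enters row 3 and ejects 3; 3 enters row 2 and ejects 2; 2 enters row 1 and ejects 1. So w(8) = 1. P is now [[2, 4, 7, 8], [3, 6], [5]].
Step i=7: Q has 7 at row 3, column 1; remove 5 from row 3 of P and reverse-bump: 5 enters row 2 and ejects 3; 3 enters row 1 and ejects 2. So w(7) = 2. P is now [[3, 4, 7, 8], [5, 6]].
Step i=6: Q has 6 at row 2, column 2; remove 6 from row 2 of P and reverse-bump: 6 enters row 1 and ejects 4. So w(6) = 4. P is now [[3, 6, 7, 8], [5]].
Step i=5: Q has 5 at row 1, column 4; remove that cell from P, ejecting 8. So w(5) = 8. P is now [[3, 6, 7], [5]].
Step i=4: Q has 4 at row 1, column 3; remove that cell from P, ejecting 7. So w(4) = 7. P is now [[3, 6], [5]].
Step i=3: Q has 3 at row 1, column 2; remove that cell from P, ejecting 6. So w(3) = 6. P is now [[3], [5]].
Step i=2: Q has 2 at row 2, column 1; remove 5 from row 2 of P and reverse-bump: 5 enters row 1 and ejects 3. So w(2) = 3. P is now [[5]].
Step i=1: Q has 1 at row 1, column 1; remove that cell from P, ejecting 5. So w(1) = 5. P is now [].

So w = 5 3 6 7 8 4 2 1.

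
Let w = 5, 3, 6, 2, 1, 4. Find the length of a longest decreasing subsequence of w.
4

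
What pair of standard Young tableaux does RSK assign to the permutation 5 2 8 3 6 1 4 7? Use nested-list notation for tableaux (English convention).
P = [[1, 3, 4, 7], [2, 6], [5, 8]], Q = [[1, 3, 5, 8], [2, 4], [6, 7]]

Insert each entry of the permutation into P by Schensted row insertion, recording in Q the position of each new cell.

Insert 5: appended to row 1. P = [[5]].
Insert 2: 2 bumps 5 from row 1; 5 starts row 2. P = [[2], [5]].
Insert 8: appended to row 1. P = [[2, 8], [5]].
Insert 3: 3 bumps 8 from row 1; 8 appends to row 2. P = [[2, 3], [5, 8]].
Insert 6: appended to row 1. P = [[2, 3, 6], [5, 8]].
Insert 1: 1 bumps 2 from row 1; 2 bumps 5 from row 2; 5 starts row 3. P = [[1, 3, 6], [2, 8], [5]].
Insert 4: 4 bumps 6 from row 1; 6 bumps 8 from row 2; 8 appends to row 3. P = [[1, 3, 4], [2, 6], [5, 8]].
Insert 7: appended to row 1. P = [[1, 3, 4, 7], [2, 6], [5, 8]].

So P = [[1, 3, 4, 7], [2, 6], [5, 8]], Q = [[1, 3, 5, 8], [2, 4], [6, 7]].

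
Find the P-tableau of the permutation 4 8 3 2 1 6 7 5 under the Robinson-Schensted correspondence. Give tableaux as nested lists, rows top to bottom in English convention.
Insert 4: appended to row 1. P = [[4]].
Insert 8: appended to row 1. P = [[4, 8]].
Insert 3: 3 bumps 4 from row 1; 4 starts row 2. P = [[3, 8], [4]].
Insert 2: 2 bumps 3 from row 1; 3 bumps 4 from row 2; 4 starts row 3. P = [[2, 8], [3], [4]].
Insert 1: 1 bumps 2 from row 1; 2 bumps 3 from row 2; 3 bumps 4 from row 3; 4 starts row 4. P = [[1, 8], [2], [3], [4]].
Insert 6: 6 bumps 8 from row 1; 8 appends to row 2. P = [[1, 6], [2, 8], [3], [4]].
Insert 7: appended to row 1. P = [[1, 6, 7], [2, 8], [3], [4]].
Insert 5: 5 bumps 6 from row 1; 6 bumps 8 from row 2; 8 appends to row 3. P = [[1, 5, 7], [2, 6], [3, 8], [4]].

So P = [[1, 5, 7], [2, 6], [3, 8], [4]].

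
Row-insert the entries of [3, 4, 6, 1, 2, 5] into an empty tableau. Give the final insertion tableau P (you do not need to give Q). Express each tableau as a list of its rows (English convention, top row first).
After inserting 3: P = [[3]].
After inserting 4: P = [[3, 4]].
After inserting 6: P = [[3, 4, 6]].
After inserting 1: P = [[1, 4, 6], [3]].
After inserting 2: P = [[1, 2, 6], [3, 4]].
After inserting 5: P = [[1, 2, 5], [3, 4, 6]].

So P = [[1, 2, 5], [3, 4, 6]].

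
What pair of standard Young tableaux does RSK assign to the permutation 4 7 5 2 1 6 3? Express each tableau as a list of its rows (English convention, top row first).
Insert each entry of the permutation into P by Schensted row insertion, recording in Q the position of each new cell.

Insert 4: appended to row 1. P = [[4]].
Insert 7: appended to row 1. P = [[4, 7]].
Insert 5: 5 bumps 7 from row 1; 7 starts row 2. P = [[4, 5], [7]].
Insert 2: 2 bumps 4 from row 1; 4 bumps 7 from row 2; 7 starts row 3. P = [[2, 5], [4], [7]].
Insert 1: 1 bumps 2 from row 1; 2 bumps 4 from row 2; 4 bumps 7 from row 3; 7 starts row 4. P = [[1, 5], [2], [4], [7]].
Insert 6: appended to row 1. P = [[1, 5, 6], [2], [4], [7]].
Insert 3: 3 bumps 5 from row 1; 5 appends to row 2. P = [[1, 3, 6], [2, 5], [4], [7]].

So P = [[1, 3, 6], [2, 5], [4], [7]], Q = [[1, 2, 6], [3, 7], [4], [5]].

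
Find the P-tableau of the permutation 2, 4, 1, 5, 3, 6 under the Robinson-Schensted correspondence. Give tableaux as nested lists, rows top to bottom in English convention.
P = [[1, 3, 5, 6], [2, 4]]

Insert 2: appended to row 1. P = [[2]].
Insert 4: appended to row 1. P = [[2, 4]].
Insert 1: 1 bumps 2 from row 1; 2 starts row 2. P = [[1, 4], [2]].
Insert 5: appended to row 1. P = [[1, 4, 5], [2]].
Insert 3: 3 bumps 4 from row 1; 4 appends to row 2. P = [[1, 3, 5], [2, 4]].
Insert 6: appended to row 1. P = [[1, 3, 5, 6], [2, 4]].

So P = [[1, 3, 5, 6], [2, 4]].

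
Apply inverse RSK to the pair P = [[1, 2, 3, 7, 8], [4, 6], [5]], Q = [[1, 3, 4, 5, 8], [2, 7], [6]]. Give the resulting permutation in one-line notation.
Reverse the RSK construction: for i from n down to 1, find the cell of Q containing i, remove the entry at that cell from P, and reverse-bump it up through P; the value ejected from row 1 is w(i).

Step i=8: Q has 8 at row 1, column 5; remove that cell from P, ejecting 8. So w(8) = 8. P is now [[1, 2, 3, 7], [4, 6], [5]].
Step i=7: Q has 7 at row 2, column 2; remove 6 from row 2 of P and reverse-bump: 6 enters row 1 and ejects 3. So w(7) = 3. P is now [[1, 2, 6, 7], [4], [5]].
Step i=6: Q has 6 at row 3, column 1; remove 5 from row 3 of P and reverse-bump: 5 enters row 2 and ejects 4; 4 enters row 1 and ejects 2. So w(6) = 2. P is now [[1, 4, 6, 7], [5]].
Step i=5: Q has 5 at row 1, column 4; remove that cell from P, ejecting 7. So w(5) = 7. P is now [[1, 4, 6], [5]].
Step i=4: Q has 4 at row 1, column 3; remove that cell from P, ejecting 6. So w(4) = 6. P is now [[1, 4], [5]].
Step i=3: Q has 3 at row 1, column 2; remove that cell from P, ejecting 4. So w(3) = 4. P is now [[1], [5]].
Step i=2: Q has 2 at row 2, column 1; remove 5 from row 2 of P and reverse-bump: 5 enters row 1 and ejects 1. So w(2) = 1. P is now [[5]].
Step i=1: Q has 1 at row 1, column 1; remove that cell from P, ejecting 5. So w(1) = 5. P is now [].

So w = 5 1 4 6 7 2 3 8.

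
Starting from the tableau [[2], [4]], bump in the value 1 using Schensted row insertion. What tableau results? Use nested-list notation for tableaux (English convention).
In row 1, 1 replaces 2 (the leftmost entry greater than 1); 2 is bumped to row 2. In row 2, 2 replaces 4 (the leftmost entry greater than 2); 4 is bumped to row 3. 4 starts a new row 3. The new tableau is [[1], [2], [4]].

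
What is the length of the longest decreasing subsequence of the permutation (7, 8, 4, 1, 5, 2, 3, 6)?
3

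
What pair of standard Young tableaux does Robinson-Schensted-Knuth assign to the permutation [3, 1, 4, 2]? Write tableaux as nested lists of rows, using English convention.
P = [[1, 2], [3, 4]], Q = [[1, 3], [2, 4]]

Insert each entry of the permutation into P by Schensted row insertion, recording in Q the position of each new cell.

Insert 3: appended to row 1. P = [[3]].
Insert 1: 1 bumps 3 from row 1; 3 starts row 2. P = [[1], [3]].
Insert 4: appended to row 1. P = [[1, 4], [3]].
Insert 2: 2 bumps 4 from row 1; 4 appends to row 2. P = [[1, 2], [3, 4]].

So P = [[1, 2], [3, 4]], Q = [[1, 3], [2, 4]].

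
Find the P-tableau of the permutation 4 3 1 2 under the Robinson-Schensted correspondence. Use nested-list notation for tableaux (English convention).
P = [[1, 2], [3], [4]]

After inserting 4: P = [[4]].
After inserting 3: P = [[3], [4]].
After inserting 1: P = [[1], [3], [4]].
After inserting 2: P = [[1, 2], [3], [4]].

So P = [[1, 2], [3], [4]].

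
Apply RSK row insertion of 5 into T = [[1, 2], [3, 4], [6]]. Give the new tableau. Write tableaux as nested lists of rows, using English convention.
5 is larger than every entry of row 1, so it is appended to row 1. The new tableau is [[1, 2, 5], [3, 4], [6]].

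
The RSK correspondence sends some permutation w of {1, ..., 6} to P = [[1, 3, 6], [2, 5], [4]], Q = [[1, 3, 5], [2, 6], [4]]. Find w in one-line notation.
4 2 5 1 6 3

Reverse the RSK construction: for i from n down to 1, find the cell of Q containing i, remove the entry at that cell from P, and reverse-bump it up through P; the value ejected from row 1 is w(i).

Step i=6: Q has 6 at row 2, column 2; remove 5 from row 2 of P and reverse-bump: 5 enters row 1 and ejects 3. So w(6) = 3. P is now [[1, 5, 6], [2], [4]].
Step i=5: Q has 5 at row 1, column 3; remove that cell from P, ejecting 6. So w(5) = 6. P is now [[1, 5], [2], [4]].
Step i=4: Q has 4 at row 3, column 1; remove 4 from row 3 of P and reverse-bump: 4 enters row 2 and ejects 2; 2 enters row 1 and ejects 1. So w(4) = 1. P is now [[2, 5], [4]].
Step i=3: Q has 3 at row 1, column 2; remove that cell from P, ejecting 5. So w(3) = 5. P is now [[2], [4]].
Step i=2: Q has 2 at row 2, column 1; remove 4 from row 2 of P and reverse-bump: 4 enters row 1 and ejects 2. So w(2) = 2. P is now [[4]].
Step i=1: Q has 1 at row 1, column 1; remove that cell from P, ejecting 4. So w(1) = 4. P is now [].

So w = 4 2 5 1 6 3.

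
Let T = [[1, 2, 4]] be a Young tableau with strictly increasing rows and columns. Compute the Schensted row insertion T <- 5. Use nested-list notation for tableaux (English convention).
[[1, 2, 4, 5]]

5 is larger than every entry of row 1, so it is appended to row 1. The new tableau is [[1, 2, 4, 5]].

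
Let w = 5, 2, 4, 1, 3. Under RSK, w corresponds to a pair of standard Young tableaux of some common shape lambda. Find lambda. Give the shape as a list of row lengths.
[2, 2, 1]

RSK row insertion gives P = [[1, 3], [2, 4], [5]], which has shape [2, 2, 1].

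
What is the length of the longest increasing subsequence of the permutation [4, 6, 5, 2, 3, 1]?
2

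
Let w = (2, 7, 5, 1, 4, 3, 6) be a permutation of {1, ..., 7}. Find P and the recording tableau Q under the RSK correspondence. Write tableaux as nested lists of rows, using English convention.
Insert each entry of the permutation into P by Schensted row insertion, recording in Q the position of each new cell.

After inserting 2: P = [[2]].
After inserting 7: P = [[2, 7]].
After inserting 5: P = [[2, 5], [7]].
After inserting 1: P = [[1, 5], [2], [7]].
After inserting 4: P = [[1, 4], [2, 5], [7]].
After inserting 3: P = [[1, 3], [2, 4], [5], [7]].
After inserting 6: P = [[1, 3, 6], [2, 4], [5], [7]].

So P = [[1, 3, 6], [2, 4], [5], [7]], Q = [[1, 2, 7], [3, 5], [4], [6]].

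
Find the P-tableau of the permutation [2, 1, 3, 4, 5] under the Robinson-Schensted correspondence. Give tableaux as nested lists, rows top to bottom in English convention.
P = [[1, 3, 4, 5], [2]]

Insert 2: appended to row 1. P = [[2]].
Insert 1: 1 bumps 2 from row 1; 2 starts row 2. P = [[1], [2]].
Insert 3: appended to row 1. P = [[1, 3], [2]].
Insert 4: appended to row 1. P = [[1, 3, 4], [2]].
Insert 5: appended to row 1. P = [[1, 3, 4, 5], [2]].

So P = [[1, 3, 4, 5], [2]].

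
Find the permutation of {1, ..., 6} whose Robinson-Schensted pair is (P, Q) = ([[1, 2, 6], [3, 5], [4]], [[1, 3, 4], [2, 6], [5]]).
Reverse the RSK construction: for i from n down to 1, find the cell of Q containing i, remove the entry at that cell from P, and reverse-bump it up through P; the value ejected from row 1 is w(i).

Step i=6: Q has 6 at row 2, column 2; remove 5 from row 2 of P and reverse-bump: 5 enters row 1 and ejects 2. So w(6) = 2. P is now [[1, 5, 6], [3], [4]].
Step i=5: Q has 5 at row 3, column 1; remove 4 from row 3 of P and reverse-bump: 4 enters row 2 and ejects 3; 3 enters row 1 and ejects 1. So w(5) = 1. P is now [[3, 5, 6], [4]].
Step i=4: Q has 4 at row 1, column 3; remove that cell from P, ejecting 6. So w(4) = 6. P is now [[3, 5], [4]].
Step i=3: Q has 3 at row 1, column 2; remove that cell from P, ejecting 5. So w(3) = 5. P is now [[3], [4]].
Step i=2: Q has 2 at row 2, column 1; remove 4 from row 2 of P and reverse-bump: 4 enters row 1 and ejects 3. So w(2) = 3. P is now [[4]].
Step i=1: Q has 1 at row 1, column 1; remove that cell from P, ejecting 4. So w(1) = 4. P is now [].

So w = 4 3 5 6 1 2.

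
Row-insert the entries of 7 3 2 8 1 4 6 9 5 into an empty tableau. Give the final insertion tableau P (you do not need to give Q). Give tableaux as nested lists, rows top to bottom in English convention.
P = [[1, 4, 5, 9], [2, 6], [3, 8], [7]]

After inserting 7: P = [[7]].
After inserting 3: P = [[3], [7]].
After inserting 2: P = [[2], [3], [7]].
After inserting 8: P = [[2, 8], [3], [7]].
After inserting 1: P = [[1, 8], [2], [3], [7]].
After inserting 4: P = [[1, 4], [2, 8], [3], [7]].
After inserting 6: P = [[1, 4, 6], [2, 8], [3], [7]].
After inserting 9: P = [[1, 4, 6, 9], [2, 8], [3], [7]].
After inserting 5: P = [[1, 4, 5, 9], [2, 6], [3, 8], [7]].

So P = [[1, 4, 5, 9], [2, 6], [3, 8], [7]].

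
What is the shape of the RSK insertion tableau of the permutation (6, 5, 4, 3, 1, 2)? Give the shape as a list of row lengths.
Row-insert each entry into an empty tableau.

After inserting 6: P = [[6]].
After inserting 5: P = [[5], [6]].
After inserting 4: P = [[4], [5], [6]].
After inserting 3: P = [[3], [4], [5], [6]].
After inserting 1: P = [[1], [3], [4], [5], [6]].
After inserting 2: P = [[1, 2], [3], [4], [5], [6]].

The final insertion tableau P = [[1, 2], [3], [4], [5], [6]] has shape [2, 1, 1, 1, 1].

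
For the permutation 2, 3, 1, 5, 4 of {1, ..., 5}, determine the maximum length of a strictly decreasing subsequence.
2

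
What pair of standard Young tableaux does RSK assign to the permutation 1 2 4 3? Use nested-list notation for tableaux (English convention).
P = [[1, 2, 3], [4]], Q = [[1, 2, 3], [4]]

Insert each entry of the permutation into P by Schensted row insertion, recording in Q the position of each new cell.

Insert 1: appended to row 1. P = [[1]].
Insert 2: appended to row 1. P = [[1, 2]].
Insert 4: appended to row 1. P = [[1, 2, 4]].
Insert 3: 3 bumps 4 from row 1; 4 starts row 2. P = [[1, 2, 3], [4]].

So P = [[1, 2, 3], [4]], Q = [[1, 2, 3], [4]].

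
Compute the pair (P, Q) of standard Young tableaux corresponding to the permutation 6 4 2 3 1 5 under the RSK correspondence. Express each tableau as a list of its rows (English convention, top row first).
Insert each entry of the permutation into P by Schensted row insertion, recording in Q the position of each new cell.

Insert 6: appended to row 1. P = [[6]], Q = [[1]].
Insert 4: 4 bumps 6 from row 1; 6 starts row 2. P = [[4], [6]], Q = [[1], [2]].
Insert 2: 2 bumps 4 from row 1; 4 bumps 6 from row 2; 6 starts row 3. P = [[2], [4], [6]], Q = [[1], [2], [3]].
Insert 3: appended to row 1. P = [[2, 3], [4], [6]], Q = [[1, 4], [2], [3]].
Insert 1: 1 bumps 2 from row 1; 2 bumps 4 from row 2; 4 bumps 6 from row 3; 6 starts row 4. P = [[1, 3], [2], [4], [6]], Q = [[1, 4], [2], [3], [5]].
Insert 5: appended to row 1. P = [[1, 3, 5], [2], [4], [6]], Q = [[1, 4, 6], [2], [3], [5]].

So P = [[1, 3, 5], [2], [4], [6]], Q = [[1, 4, 6], [2], [3], [5]].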